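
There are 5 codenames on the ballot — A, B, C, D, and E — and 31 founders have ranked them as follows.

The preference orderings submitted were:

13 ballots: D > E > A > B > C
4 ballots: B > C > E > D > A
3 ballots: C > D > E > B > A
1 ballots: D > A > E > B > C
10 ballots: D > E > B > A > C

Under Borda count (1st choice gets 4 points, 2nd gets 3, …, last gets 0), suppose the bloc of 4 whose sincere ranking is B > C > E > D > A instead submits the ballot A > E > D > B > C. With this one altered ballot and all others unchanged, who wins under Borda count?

Borda totals with the altered ballot: A 55, B 41, C 12, D 113, E 89.
The winner is unchanged: still D.

D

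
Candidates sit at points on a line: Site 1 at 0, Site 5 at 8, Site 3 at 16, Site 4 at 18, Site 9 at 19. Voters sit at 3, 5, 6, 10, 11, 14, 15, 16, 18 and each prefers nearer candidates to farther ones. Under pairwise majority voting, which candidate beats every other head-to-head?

Site 5

With single-peaked preferences on a line, the Condorcet winner is the candidate closest to the median voter.
The median voter (position 11) is closest to Site 5 at 8.
Check: Site 5 vs Site 1 — voters closer to Site 5: 8 of 9.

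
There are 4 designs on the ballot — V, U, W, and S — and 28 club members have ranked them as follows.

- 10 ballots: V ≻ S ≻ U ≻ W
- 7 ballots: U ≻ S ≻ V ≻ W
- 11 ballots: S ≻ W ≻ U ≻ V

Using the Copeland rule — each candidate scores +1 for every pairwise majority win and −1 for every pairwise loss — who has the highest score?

S

Pairwise results:
  V vs U: U wins 18–10.
  V vs W: V wins 17–11.
  V vs S: S wins 18–10.
  U vs W: U wins 17–11.
  U vs S: S wins 21–7.
  W vs S: S wins 28–0.
Copeland scores (wins − losses):
  V: 1 − 2 = -1
  U: 2 − 1 = 1
  W: 0 − 3 = -3
  S: 3 − 0 = 3
S has the best Copeland score.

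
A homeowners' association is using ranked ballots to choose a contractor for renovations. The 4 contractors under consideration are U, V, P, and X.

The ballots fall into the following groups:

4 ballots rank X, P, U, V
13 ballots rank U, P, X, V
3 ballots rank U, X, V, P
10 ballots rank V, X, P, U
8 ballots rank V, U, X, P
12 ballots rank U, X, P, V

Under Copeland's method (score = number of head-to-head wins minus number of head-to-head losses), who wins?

Pairwise results:
  U vs V: U wins 32–18.
  U vs P: U wins 36–14.
  U vs X: U wins 36–14.
  V vs P: P wins 29–21.
  V vs X: X wins 32–18.
  P vs X: X wins 37–13.
Copeland scores (wins − losses):
  U: 3 − 0 = 3
  V: 0 − 3 = -3
  P: 1 − 2 = -1
  X: 2 − 1 = 1
U has the best Copeland score.

U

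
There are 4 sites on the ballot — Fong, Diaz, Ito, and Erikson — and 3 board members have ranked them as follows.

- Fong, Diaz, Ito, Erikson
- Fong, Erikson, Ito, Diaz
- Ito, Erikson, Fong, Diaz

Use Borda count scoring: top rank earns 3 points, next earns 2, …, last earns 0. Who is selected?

Fong

Borda scores:
  Fong: 3 + 3 + 1 = 7
  Diaz: 2 + 0 + 0 = 2
  Ito: 1 + 1 + 3 = 5
  Erikson: 0 + 2 + 2 = 4
Fong has the highest total.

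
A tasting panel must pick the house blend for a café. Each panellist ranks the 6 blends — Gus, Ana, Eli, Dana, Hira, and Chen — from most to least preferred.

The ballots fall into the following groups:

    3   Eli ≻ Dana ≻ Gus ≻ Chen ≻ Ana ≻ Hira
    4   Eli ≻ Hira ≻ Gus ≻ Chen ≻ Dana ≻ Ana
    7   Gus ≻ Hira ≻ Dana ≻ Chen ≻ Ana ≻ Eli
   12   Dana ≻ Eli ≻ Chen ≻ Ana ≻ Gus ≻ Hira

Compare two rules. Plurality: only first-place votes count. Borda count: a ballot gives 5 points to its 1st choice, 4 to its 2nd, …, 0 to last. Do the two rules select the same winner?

Plurality first-place counts: Gus 7, Ana 0, Eli 7, Dana 12, Hira 0, Chen 0 → Dana.
Borda totals: Gus 68, Ana 34, Eli 83, Dana 97, Hira 44, Chen 64 → Dana.
The two rules agree on Dana.

Yes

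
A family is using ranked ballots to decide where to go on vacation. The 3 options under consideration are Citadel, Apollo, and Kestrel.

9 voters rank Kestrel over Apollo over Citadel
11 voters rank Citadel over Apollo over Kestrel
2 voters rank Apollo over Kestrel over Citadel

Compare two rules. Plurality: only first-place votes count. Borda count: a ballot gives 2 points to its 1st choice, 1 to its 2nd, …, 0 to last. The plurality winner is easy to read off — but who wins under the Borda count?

Plurality first-place counts: Citadel 11, Apollo 2, Kestrel 9 → Citadel.
Borda totals: Citadel 22, Apollo 24, Kestrel 20 → Apollo.

Apollo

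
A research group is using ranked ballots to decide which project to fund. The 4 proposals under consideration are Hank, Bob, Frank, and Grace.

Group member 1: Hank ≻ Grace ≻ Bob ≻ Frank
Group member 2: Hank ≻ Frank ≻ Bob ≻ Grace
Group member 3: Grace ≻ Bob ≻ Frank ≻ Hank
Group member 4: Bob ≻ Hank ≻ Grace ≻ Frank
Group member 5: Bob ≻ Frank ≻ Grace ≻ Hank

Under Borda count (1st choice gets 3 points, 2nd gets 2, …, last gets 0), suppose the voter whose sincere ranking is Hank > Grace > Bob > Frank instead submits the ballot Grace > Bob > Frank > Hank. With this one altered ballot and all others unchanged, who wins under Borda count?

Borda totals with the altered ballot: Hank 5, Bob 11, Frank 6, Grace 8.
The winner is unchanged: still Bob.

Bob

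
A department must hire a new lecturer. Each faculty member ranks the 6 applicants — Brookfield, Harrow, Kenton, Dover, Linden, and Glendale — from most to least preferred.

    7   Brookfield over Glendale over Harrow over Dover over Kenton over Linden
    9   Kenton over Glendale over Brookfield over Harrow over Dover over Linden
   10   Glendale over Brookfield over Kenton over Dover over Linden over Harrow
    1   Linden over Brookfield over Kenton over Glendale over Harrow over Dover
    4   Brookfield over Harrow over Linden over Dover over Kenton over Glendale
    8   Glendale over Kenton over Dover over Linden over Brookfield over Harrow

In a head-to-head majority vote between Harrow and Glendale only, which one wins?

Glendale

Ballots ranking Harrow above Glendale: 4.
Ballots ranking Glendale above Harrow: 7+9+10+1+8 = 35.
Glendale wins the head-to-head, 35–4.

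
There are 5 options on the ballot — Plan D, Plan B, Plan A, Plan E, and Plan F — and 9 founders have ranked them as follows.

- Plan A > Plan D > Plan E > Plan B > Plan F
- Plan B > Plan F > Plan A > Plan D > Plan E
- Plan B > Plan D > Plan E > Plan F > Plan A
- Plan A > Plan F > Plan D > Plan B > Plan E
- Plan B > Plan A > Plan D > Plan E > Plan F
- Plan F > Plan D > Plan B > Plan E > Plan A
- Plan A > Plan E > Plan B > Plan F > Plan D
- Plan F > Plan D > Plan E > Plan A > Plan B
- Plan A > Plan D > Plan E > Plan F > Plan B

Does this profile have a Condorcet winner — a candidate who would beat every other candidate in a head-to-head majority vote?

Head-to-head results (9 voters total):
Plan D vs Plan B: Plan D wins 5–4.
Plan D vs Plan A: Plan A wins 6–3.
Plan D vs Plan E: Plan D wins 8–1.
Plan D vs Plan F: Plan F wins 5–4.
Plan B vs Plan A: Plan A wins 5–4.
Plan B vs Plan E: Plan B wins 5–4.
Plan B vs Plan F: Plan B wins 5–4.
Plan A vs Plan E: Plan A wins 6–3.
Plan A vs Plan F: Plan A wins 5–4.
Plan E vs Plan F: Plan E wins 5–4.
Plan A beats each rival — Plan D (6–3), Plan B (5–4), Plan E (6–3), Plan F (5–4) — so Plan A is the Condorcet winner.

Yes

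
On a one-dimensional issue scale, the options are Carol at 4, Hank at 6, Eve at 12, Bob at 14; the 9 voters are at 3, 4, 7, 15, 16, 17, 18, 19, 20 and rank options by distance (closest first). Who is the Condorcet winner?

With single-peaked preferences on a line, the Condorcet winner is the candidate closest to the median voter.
The median voter (position 16) is closest to Bob at 14.
Check: Bob vs Eve — voters closer to Bob: 6 of 9.

Bob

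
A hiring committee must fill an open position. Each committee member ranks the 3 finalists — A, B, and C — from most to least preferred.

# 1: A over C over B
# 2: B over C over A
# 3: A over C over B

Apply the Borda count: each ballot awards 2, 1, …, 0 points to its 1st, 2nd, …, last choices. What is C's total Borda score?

3

Borda scores:
  A: 2 + 0 + 2 = 4
  B: 0 + 2 + 0 = 2
  C: 1 + 1 + 1 = 3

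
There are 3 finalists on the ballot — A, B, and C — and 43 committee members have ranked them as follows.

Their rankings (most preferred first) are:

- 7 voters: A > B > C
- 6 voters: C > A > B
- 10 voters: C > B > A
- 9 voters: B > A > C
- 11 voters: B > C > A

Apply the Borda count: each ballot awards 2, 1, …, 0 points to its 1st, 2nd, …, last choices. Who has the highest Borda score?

B

Borda scores:
  A: 7·2 + 6·1 + 10·0 + 9·1 + 11·0 = 29
  B: 7·1 + 6·0 + 10·1 + 9·2 + 11·2 = 57
  C: 7·0 + 6·2 + 10·2 + 9·0 + 11·1 = 43
B has the highest total.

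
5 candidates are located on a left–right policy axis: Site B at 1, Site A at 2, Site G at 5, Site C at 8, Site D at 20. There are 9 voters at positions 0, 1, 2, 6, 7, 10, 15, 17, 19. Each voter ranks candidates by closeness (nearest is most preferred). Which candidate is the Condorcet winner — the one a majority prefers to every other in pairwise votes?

Site C

With single-peaked preferences on a line, the Condorcet winner is the candidate closest to the median voter.
The median voter (position 7) is closest to Site C at 8.
Check: Site C vs Site G — voters closer to Site C: 5 of 9.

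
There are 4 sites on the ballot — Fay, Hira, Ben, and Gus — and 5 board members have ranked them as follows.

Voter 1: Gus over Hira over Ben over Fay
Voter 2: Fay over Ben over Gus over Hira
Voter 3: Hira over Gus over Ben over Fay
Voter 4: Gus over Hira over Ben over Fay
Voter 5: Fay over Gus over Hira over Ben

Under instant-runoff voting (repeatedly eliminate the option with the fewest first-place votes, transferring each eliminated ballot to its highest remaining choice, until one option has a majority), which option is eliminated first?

Round 1: Fay 2, Gus 2, Hira 1, Ben 0. Ben has the fewest and is eliminated.
Round 2: Fay 2, Gus 2, Hira 1. Hira has the fewest and is eliminated.
Round 3: Gus 3, Fay 2. Gus has a majority.

Ben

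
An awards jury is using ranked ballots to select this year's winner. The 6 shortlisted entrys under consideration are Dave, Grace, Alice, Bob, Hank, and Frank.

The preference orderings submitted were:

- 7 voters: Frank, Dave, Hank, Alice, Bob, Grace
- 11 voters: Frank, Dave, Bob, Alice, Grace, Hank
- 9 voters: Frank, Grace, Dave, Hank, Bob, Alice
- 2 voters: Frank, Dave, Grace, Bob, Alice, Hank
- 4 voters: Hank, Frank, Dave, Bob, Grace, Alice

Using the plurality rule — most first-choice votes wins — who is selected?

First-place vote totals:
  Dave: 0
  Grace: 0
  Alice: 0
  Bob: 0
  Hank: 4
  Frank: 29
Frank has the most first-place votes.

Frank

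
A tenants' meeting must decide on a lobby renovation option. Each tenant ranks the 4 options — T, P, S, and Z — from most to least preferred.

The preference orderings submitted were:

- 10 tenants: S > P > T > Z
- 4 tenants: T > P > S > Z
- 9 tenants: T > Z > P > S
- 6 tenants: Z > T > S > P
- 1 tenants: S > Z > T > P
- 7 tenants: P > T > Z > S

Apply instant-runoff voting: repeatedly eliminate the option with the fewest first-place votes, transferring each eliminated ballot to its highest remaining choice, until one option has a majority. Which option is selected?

Round 1: T 13, S 11, P 7, Z 6. Z has the fewest and is eliminated.
Round 2: T 19, S 11, P 7. T has a majority.

T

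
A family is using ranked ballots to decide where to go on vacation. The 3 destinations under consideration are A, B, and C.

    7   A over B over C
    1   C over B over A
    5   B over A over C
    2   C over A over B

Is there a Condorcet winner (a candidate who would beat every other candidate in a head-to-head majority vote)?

Yes

Head-to-head results (15 voters total):
A vs B: A wins 9–6.
A vs C: A wins 12–3.
B vs C: B wins 12–3.
A beats each rival — B (9–6), C (12–3) — so A is the Condorcet winner.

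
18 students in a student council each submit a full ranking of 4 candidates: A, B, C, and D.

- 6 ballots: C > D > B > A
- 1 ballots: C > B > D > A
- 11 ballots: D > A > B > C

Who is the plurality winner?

D

First-place vote totals:
  A: 0
  B: 0
  C: 7
  D: 11
D has the most first-place votes.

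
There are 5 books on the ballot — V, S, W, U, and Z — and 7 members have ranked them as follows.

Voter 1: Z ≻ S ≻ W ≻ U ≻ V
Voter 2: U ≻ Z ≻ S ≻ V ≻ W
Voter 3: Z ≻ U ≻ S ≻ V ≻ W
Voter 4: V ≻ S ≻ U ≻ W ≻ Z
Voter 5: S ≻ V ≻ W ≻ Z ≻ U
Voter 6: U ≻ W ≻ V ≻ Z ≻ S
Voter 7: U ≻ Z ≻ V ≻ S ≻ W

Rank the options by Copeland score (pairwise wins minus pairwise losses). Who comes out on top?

Pairwise results:
  V vs S: S wins 4–3.
  V vs W: V wins 5–2.
  V vs U: U wins 5–2.
  V vs Z: Z wins 4–3.
  S vs W: S wins 6–1.
  S vs U: U wins 4–3.
  S vs Z: Z wins 5–2.
  W vs U: U wins 5–2.
  W vs Z: Z wins 4–3.
  U vs Z: U wins 4–3.
Copeland scores (wins − losses):
  V: 1 − 3 = -2
  S: 2 − 2 = 0
  W: 0 − 4 = -4
  U: 4 − 0 = 4
  Z: 3 − 1 = 2
U has the best Copeland score.

U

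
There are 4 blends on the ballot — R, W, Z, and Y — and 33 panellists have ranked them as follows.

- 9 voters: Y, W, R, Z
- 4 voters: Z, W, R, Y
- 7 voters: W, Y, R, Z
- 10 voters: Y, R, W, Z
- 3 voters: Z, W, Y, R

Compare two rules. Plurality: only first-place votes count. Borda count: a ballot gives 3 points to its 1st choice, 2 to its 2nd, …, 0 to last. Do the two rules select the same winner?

Yes

Plurality first-place counts: R 0, W 7, Z 7, Y 19 → Y.
Borda totals: R 40, W 63, Z 21, Y 74 → Y.
The two rules agree on Y.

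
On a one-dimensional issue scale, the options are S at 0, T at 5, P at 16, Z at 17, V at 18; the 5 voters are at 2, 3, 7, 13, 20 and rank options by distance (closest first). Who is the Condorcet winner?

With single-peaked preferences on a line, the Condorcet winner is the candidate closest to the median voter.
The median voter (position 7) is closest to T at 5.
Check: T vs S — voters closer to T: 4 of 5.

T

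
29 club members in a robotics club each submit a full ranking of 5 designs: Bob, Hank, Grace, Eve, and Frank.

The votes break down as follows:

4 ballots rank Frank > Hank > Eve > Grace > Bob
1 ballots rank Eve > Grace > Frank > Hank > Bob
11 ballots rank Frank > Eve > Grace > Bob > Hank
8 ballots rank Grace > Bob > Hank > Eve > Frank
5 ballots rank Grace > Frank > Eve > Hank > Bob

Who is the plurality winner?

Frank

First-place vote totals:
  Bob: 0
  Hank: 0
  Grace: 13
  Eve: 1
  Frank: 15
Frank has the most first-place votes.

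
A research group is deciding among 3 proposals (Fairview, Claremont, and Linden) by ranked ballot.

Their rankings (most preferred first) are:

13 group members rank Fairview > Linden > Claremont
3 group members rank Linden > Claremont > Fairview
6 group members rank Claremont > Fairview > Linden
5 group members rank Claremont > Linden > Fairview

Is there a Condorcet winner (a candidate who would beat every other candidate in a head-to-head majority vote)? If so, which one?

No Condorcet winner

Head-to-head results (27 voters total):
Fairview vs Claremont: Claremont wins 14–13.
Fairview vs Linden: Fairview wins 19–8.
Claremont vs Linden: Linden wins 16–11.
No candidate beats all others: Fairview beats Linden beats Claremont beats Fairview, a majority cycle.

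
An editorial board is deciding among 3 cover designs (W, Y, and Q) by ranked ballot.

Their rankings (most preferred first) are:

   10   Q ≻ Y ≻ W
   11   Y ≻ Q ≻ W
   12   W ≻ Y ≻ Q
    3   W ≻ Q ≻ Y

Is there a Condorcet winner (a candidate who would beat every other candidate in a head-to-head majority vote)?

Yes

Head-to-head results (36 voters total):
W vs Y: Y wins 21–15.
W vs Q: Q wins 21–15.
Y vs Q: Y wins 23–13.
Y beats each rival — W (21–15), Q (23–13) — so Y is the Condorcet winner.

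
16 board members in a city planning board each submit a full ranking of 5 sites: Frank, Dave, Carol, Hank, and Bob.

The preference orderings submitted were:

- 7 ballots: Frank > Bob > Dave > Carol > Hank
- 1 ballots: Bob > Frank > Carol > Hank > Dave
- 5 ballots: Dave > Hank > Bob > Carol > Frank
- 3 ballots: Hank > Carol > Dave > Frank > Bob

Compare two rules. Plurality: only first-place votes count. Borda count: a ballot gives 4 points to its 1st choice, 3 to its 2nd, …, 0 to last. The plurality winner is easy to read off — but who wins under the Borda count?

Dave

Plurality first-place counts: Frank 7, Dave 5, Carol 0, Hank 3, Bob 1 → Frank.
Borda totals: Frank 34, Dave 40, Carol 23, Hank 28, Bob 35 → Dave.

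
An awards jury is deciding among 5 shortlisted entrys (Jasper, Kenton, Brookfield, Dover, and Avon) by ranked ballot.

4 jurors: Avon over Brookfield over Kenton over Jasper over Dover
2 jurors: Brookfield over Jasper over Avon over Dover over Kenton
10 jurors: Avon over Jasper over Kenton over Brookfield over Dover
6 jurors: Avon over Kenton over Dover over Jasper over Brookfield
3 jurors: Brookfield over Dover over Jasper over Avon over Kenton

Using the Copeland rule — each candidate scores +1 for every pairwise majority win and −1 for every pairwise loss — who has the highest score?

Avon

Pairwise results:
  Jasper vs Kenton: Jasper wins 15–10.
  Jasper vs Brookfield: Jasper wins 16–9.
  Jasper vs Dover: Jasper wins 16–9.
  Jasper vs Avon: Avon wins 20–5.
  Kenton vs Brookfield: Kenton wins 16–9.
  Kenton vs Dover: Kenton wins 20–5.
  Kenton vs Avon: Avon wins 25–0.
  Brookfield vs Dover: Brookfield wins 19–6.
  Brookfield vs Avon: Avon wins 20–5.
  Dover vs Avon: Avon wins 22–3.
Copeland scores (wins − losses):
  Jasper: 3 − 1 = 2
  Kenton: 2 − 2 = 0
  Brookfield: 1 − 3 = -2
  Dover: 0 − 4 = -4
  Avon: 4 − 0 = 4
Avon has the best Copeland score.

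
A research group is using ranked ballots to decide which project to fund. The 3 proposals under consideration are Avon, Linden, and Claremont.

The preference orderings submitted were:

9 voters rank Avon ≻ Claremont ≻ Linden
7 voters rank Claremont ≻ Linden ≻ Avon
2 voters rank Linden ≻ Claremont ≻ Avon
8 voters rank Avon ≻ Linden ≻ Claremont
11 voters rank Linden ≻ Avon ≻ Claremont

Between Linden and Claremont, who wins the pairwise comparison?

Linden

Ballots ranking Linden above Claremont: 2+8+11 = 21.
Ballots ranking Claremont above Linden: 9+7 = 16.
Linden wins the head-to-head, 21–16.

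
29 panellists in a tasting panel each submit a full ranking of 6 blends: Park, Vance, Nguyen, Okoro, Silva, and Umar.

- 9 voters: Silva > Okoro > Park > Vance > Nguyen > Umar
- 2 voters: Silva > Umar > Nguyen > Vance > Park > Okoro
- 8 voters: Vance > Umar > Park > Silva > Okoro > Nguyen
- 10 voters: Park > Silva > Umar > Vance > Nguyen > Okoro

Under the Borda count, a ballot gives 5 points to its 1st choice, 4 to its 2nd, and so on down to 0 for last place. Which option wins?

Borda scores:
  Park: 9·3 + 2·1 + 8·3 + 10·5 = 103
  Vance: 9·2 + 2·2 + 8·5 + 10·2 = 82
  Nguyen: 9·1 + 2·3 + 8·0 + 10·1 = 25
  Okoro: 9·4 + 2·0 + 8·1 + 10·0 = 44
  Silva: 9·5 + 2·5 + 8·2 + 10·4 = 111
  Umar: 9·0 + 2·4 + 8·4 + 10·3 = 70
Silva has the highest total.

Silva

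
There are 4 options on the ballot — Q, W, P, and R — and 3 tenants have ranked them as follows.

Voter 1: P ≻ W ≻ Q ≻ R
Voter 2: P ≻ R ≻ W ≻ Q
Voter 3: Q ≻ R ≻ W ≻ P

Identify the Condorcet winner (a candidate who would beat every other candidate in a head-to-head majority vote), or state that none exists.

P

Head-to-head results (3 voters total):
Q vs W: W wins 2–1.
Q vs P: P wins 2–1.
Q vs R: Q wins 2–1.
W vs P: P wins 2–1.
W vs R: R wins 2–1.
P vs R: P wins 2–1.
P beats each rival — Q (2–1), W (2–1), R (2–1) — so P is the Condorcet winner.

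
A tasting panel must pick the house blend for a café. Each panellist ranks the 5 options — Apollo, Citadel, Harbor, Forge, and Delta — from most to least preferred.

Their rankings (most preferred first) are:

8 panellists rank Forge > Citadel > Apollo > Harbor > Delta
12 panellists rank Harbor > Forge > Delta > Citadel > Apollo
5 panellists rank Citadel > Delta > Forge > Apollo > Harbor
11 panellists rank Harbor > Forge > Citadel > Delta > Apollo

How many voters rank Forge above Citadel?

31

Ballots ranking Forge above Citadel: 8+12+11 = 31.
Ballots ranking Citadel above Forge: 5.
So 31 of 36 voters prefer Forge to Citadel.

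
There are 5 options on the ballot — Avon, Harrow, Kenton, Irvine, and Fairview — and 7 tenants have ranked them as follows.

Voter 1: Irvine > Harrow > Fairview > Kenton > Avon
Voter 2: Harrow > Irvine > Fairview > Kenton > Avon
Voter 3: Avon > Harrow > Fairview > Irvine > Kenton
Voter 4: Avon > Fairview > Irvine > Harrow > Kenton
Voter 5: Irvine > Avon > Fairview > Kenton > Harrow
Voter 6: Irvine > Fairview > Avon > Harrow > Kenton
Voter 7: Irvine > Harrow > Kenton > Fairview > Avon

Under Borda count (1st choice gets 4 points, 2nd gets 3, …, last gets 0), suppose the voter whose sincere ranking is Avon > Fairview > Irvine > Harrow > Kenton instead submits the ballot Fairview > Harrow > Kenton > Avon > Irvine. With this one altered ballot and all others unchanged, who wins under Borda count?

Borda totals with the altered ballot: Avon 10, Harrow 17, Kenton 7, Irvine 20, Fairview 16.
The winner is unchanged: still Irvine.

Irvine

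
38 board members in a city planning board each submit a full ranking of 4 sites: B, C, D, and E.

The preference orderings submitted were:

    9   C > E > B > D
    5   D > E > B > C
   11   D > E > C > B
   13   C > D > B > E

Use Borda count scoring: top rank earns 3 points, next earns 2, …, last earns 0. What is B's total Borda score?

27

Borda scores:
  B: 9·1 + 5·1 + 11·0 + 13·1 = 27
  C: 9·3 + 5·0 + 11·1 + 13·3 = 77
  D: 9·0 + 5·3 + 11·3 + 13·2 = 74
  E: 9·2 + 5·2 + 11·2 + 13·0 = 50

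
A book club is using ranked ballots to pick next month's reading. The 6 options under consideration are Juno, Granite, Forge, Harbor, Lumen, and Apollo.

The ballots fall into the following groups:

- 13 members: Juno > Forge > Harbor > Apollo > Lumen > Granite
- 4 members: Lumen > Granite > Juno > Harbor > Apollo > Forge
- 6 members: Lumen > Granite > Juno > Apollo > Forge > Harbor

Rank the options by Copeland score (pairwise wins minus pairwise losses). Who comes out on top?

Pairwise results:
  Juno vs Granite: Juno wins 13–10.
  Juno vs Forge: Juno wins 23–0.
  Juno vs Harbor: Juno wins 23–0.
  Juno vs Lumen: Juno wins 13–10.
  Juno vs Apollo: Juno wins 23–0.
  Granite vs Forge: Forge wins 13–10.
  Granite vs Harbor: Harbor wins 13–10.
  Granite vs Lumen: Lumen wins 23–0.
  Granite vs Apollo: Apollo wins 13–10.
  Forge vs Harbor: Forge wins 19–4.
  Forge vs Lumen: Forge wins 13–10.
  Forge vs Apollo: Forge wins 13–10.
  Harbor vs Lumen: Harbor wins 13–10.
  Harbor vs Apollo: Harbor wins 17–6.
  Lumen vs Apollo: Apollo wins 13–10.
Copeland scores (wins − losses):
  Juno: 5 − 0 = 5
  Granite: 0 − 5 = -5
  Forge: 4 − 1 = 3
  Harbor: 3 − 2 = 1
  Lumen: 1 − 4 = -3
  Apollo: 2 − 3 = -1
Juno has the best Copeland score.

Juno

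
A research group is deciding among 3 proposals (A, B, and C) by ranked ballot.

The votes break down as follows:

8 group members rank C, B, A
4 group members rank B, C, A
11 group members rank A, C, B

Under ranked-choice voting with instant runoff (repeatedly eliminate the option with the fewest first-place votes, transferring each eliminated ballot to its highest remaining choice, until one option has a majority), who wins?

Round 1: A 11, C 8, B 4. B has the fewest and is eliminated.
Round 2: C 12, A 11. C has a majority.

C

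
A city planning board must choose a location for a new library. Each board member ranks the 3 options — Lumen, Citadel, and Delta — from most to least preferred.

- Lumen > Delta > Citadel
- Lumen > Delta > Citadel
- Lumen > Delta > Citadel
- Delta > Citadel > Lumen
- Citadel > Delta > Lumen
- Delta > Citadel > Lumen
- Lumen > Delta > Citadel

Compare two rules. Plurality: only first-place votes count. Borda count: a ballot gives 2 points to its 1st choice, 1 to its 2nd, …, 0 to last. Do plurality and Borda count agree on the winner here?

Plurality first-place counts: Lumen 4, Citadel 1, Delta 2 → Lumen.
Borda totals: Lumen 8, Citadel 4, Delta 9 → Delta.
The two rules disagree: plurality picks Lumen, Borda picks Delta.

No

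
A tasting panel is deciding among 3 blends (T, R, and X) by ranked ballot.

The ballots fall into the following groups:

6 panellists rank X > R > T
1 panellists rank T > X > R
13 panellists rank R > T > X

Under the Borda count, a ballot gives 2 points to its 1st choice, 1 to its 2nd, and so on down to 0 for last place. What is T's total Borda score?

Borda scores:
  T: 6·0 + 2 + 13·1 = 15
  R: 6·1 + 0 + 13·2 = 32
  X: 6·2 + 1 + 13·0 = 13

15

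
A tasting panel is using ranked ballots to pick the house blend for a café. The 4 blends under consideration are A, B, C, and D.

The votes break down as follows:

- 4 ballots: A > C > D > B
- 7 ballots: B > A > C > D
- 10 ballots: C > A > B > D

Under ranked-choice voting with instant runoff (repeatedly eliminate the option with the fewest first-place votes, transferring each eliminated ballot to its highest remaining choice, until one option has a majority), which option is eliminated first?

D

Round 1: C 10, B 7, A 4, D 0. D has the fewest and is eliminated.
Round 2: C 10, B 7, A 4. A has the fewest and is eliminated.
Round 3: C 14, B 7. C has a majority.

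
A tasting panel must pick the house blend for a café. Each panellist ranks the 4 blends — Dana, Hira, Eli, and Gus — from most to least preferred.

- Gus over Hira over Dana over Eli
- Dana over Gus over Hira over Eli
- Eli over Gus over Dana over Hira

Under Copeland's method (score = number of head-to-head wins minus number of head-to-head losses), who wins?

Gus

Pairwise results:
  Dana vs Hira: Dana wins 2–1.
  Dana vs Eli: Dana wins 2–1.
  Dana vs Gus: Gus wins 2–1.
  Hira vs Eli: Hira wins 2–1.
  Hira vs Gus: Gus wins 3–0.
  Eli vs Gus: Gus wins 2–1.
Copeland scores (wins − losses):
  Dana: 2 − 1 = 1
  Hira: 1 − 2 = -1
  Eli: 0 − 3 = -3
  Gus: 3 − 0 = 3
Gus has the best Copeland score.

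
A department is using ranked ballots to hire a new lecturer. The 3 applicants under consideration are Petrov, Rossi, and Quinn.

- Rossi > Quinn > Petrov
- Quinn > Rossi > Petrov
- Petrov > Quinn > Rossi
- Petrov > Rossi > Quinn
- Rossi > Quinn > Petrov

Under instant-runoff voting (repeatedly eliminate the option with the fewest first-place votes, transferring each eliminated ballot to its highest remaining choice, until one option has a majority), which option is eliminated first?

Quinn

Round 1: Petrov 2, Rossi 2, Quinn 1. Quinn has the fewest and is eliminated.
Round 2: Rossi 3, Petrov 2. Rossi has a majority.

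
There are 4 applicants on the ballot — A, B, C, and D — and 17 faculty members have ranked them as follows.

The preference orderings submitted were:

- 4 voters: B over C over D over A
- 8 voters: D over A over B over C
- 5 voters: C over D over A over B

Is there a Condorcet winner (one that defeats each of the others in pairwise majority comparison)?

Head-to-head results (17 voters total):
A vs B: A wins 13–4.
A vs C: C wins 9–8.
A vs D: D wins 17–0.
B vs C: B wins 12–5.
B vs D: D wins 13–4.
C vs D: C wins 9–8.
No candidate beats all others: A beats B beats C beats A, a majority cycle.

No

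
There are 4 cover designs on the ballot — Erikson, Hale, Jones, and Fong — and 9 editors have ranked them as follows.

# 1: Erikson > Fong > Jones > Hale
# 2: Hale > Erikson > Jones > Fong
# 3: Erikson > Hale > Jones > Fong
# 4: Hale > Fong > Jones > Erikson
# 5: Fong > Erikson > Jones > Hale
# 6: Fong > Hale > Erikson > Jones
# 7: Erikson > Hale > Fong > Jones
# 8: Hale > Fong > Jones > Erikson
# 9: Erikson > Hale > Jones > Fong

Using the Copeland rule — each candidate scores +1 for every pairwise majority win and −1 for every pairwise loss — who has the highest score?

Pairwise results:
  Erikson vs Hale: Erikson wins 5–4.
  Erikson vs Jones: Erikson wins 7–2.
  Erikson vs Fong: Erikson wins 5–4.
  Hale vs Jones: Hale wins 7–2.
  Hale vs Fong: Hale wins 6–3.
  Jones vs Fong: Fong wins 6–3.
Copeland scores (wins − losses):
  Erikson: 3 − 0 = 3
  Hale: 2 − 1 = 1
  Jones: 0 − 3 = -3
  Fong: 1 − 2 = -1
Erikson has the best Copeland score.

Erikson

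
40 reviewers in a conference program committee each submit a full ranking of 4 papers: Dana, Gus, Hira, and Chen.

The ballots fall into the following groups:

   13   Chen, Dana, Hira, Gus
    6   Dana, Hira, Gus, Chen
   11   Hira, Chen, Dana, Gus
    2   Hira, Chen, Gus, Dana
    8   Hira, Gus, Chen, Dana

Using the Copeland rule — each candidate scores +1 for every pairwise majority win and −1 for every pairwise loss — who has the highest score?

Hira

Pairwise results:
  Dana vs Gus: Dana wins 30–10.
  Dana vs Hira: Hira wins 21–19.
  Dana vs Chen: Chen wins 34–6.
  Gus vs Hira: Hira wins 40–0.
  Gus vs Chen: Chen wins 26–14.
  Hira vs Chen: Hira wins 27–13.
Copeland scores (wins − losses):
  Dana: 1 − 2 = -1
  Gus: 0 − 3 = -3
  Hira: 3 − 0 = 3
  Chen: 2 − 1 = 1
Hira has the best Copeland score.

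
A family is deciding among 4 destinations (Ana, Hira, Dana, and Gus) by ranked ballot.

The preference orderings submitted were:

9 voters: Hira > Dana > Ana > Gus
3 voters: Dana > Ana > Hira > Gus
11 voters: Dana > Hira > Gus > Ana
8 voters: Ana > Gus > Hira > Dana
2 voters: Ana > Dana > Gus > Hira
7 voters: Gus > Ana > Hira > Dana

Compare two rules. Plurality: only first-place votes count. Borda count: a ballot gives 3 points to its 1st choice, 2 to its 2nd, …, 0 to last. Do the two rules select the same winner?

No

Plurality first-place counts: Ana 10, Hira 9, Dana 14, Gus 7 → Dana.
Borda totals: Ana 59, Hira 67, Dana 64, Gus 50 → Hira.
The two rules disagree: plurality picks Dana, Borda picks Hira.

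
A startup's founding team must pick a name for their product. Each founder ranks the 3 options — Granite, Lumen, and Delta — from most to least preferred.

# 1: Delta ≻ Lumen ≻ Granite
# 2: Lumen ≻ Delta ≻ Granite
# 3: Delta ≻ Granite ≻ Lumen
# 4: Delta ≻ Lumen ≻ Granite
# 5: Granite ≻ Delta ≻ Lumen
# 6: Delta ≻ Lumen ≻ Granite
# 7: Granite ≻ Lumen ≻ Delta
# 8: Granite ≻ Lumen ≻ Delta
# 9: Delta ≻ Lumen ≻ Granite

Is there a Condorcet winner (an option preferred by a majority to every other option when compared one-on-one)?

Head-to-head results (9 voters total):
Granite vs Lumen: Lumen wins 5–4.
Granite vs Delta: Delta wins 6–3.
Lumen vs Delta: Delta wins 6–3.
Delta beats each rival — Granite (6–3), Lumen (6–3) — so Delta is the Condorcet winner.

Yes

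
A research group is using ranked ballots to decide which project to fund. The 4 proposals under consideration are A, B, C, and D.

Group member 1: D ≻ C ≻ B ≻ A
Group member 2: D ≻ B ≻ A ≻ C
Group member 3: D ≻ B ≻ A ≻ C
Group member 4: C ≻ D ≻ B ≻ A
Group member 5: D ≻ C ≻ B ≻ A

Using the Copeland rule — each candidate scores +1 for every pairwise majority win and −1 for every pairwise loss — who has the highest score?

Pairwise results:
  A vs B: B wins 5–0.
  A vs C: C wins 3–2.
  A vs D: D wins 5–0.
  B vs C: C wins 3–2.
  B vs D: D wins 5–0.
  C vs D: D wins 4–1.
Copeland scores (wins − losses):
  A: 0 − 3 = -3
  B: 1 − 2 = -1
  C: 2 − 1 = 1
  D: 3 − 0 = 3
D has the best Copeland score.

D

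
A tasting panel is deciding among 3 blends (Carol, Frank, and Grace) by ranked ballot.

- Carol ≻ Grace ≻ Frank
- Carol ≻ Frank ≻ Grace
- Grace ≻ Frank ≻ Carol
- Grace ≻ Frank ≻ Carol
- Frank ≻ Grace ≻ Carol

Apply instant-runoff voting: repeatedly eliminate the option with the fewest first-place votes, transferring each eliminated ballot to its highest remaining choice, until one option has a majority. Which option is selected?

Grace

Round 1: Carol 2, Grace 2, Frank 1. Frank has the fewest and is eliminated.
Round 2: Grace 3, Carol 2. Grace has a majority.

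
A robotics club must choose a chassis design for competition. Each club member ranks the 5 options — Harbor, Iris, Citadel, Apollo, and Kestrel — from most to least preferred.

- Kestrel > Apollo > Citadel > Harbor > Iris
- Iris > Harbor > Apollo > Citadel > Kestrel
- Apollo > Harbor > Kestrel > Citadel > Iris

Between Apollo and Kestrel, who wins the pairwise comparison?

Apollo

Ballots ranking Apollo above Kestrel: 2.
Ballots ranking Kestrel above Apollo: 1.
Apollo wins the head-to-head, 2–1.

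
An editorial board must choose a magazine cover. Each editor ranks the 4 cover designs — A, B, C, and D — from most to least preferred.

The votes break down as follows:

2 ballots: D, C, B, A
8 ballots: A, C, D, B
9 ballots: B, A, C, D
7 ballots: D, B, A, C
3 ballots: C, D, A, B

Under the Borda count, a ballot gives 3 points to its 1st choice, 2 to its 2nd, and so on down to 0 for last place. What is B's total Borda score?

43

Borda scores:
  A: 2·0 + 8·3 + 9·2 + 7·1 + 3·1 = 52
  B: 2·1 + 8·0 + 9·3 + 7·2 + 3·0 = 43
  C: 2·2 + 8·2 + 9·1 + 7·0 + 3·3 = 38
  D: 2·3 + 8·1 + 9·0 + 7·3 + 3·2 = 41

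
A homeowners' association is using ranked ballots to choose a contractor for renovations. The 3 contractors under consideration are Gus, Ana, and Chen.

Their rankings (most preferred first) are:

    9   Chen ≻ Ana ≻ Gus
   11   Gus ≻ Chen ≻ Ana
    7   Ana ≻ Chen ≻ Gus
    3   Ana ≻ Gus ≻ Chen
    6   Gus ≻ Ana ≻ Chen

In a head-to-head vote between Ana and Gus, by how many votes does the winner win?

Ballots ranking Ana above Gus: 9+7+3 = 19.
Ballots ranking Gus above Ana: 11+6 = 17.
Ana wins 19–17, a margin of 2.

2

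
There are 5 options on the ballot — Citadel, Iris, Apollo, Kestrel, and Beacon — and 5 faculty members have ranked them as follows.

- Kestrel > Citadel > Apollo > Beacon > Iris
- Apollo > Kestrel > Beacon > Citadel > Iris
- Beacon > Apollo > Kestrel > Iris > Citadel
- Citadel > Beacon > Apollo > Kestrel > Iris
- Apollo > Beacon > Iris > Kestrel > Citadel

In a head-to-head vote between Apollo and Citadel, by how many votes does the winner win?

Ballots ranking Apollo above Citadel: 3.
Ballots ranking Citadel above Apollo: 2.
Apollo wins 3–2, a margin of 1.

1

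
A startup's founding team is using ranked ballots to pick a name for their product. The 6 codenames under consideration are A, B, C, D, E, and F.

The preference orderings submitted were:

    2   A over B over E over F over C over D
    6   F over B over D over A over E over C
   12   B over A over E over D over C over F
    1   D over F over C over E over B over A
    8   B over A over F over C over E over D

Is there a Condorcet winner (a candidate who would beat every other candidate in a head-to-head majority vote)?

Head-to-head results (29 voters total):
A vs B: B wins 27–2.
A vs C: A wins 28–1.
A vs D: A wins 22–7.
A vs E: A wins 28–1.
A vs F: A wins 22–7.
B vs C: B wins 28–1.
B vs D: B wins 28–1.
B vs E: B wins 28–1.
B vs F: B wins 22–7.
C vs D: D wins 19–10.
C vs E: E wins 20–9.
C vs F: F wins 17–12.
D vs E: E wins 22–7.
D vs F: F wins 16–13.
E vs F: F wins 15–14.
B beats each rival — A (27–2), C (28–1), D (28–1), E (28–1), F (22–7) — so B is the Condorcet winner.

Yes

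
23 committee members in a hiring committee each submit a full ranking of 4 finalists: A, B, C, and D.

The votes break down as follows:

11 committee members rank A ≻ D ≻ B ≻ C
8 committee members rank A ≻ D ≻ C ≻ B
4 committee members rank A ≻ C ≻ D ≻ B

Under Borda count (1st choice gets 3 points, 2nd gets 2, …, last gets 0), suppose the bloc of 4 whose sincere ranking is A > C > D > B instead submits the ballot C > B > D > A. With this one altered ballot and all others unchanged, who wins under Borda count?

Borda totals with the altered ballot: A 57, B 19, C 20, D 42.
The winner is unchanged: still A.

A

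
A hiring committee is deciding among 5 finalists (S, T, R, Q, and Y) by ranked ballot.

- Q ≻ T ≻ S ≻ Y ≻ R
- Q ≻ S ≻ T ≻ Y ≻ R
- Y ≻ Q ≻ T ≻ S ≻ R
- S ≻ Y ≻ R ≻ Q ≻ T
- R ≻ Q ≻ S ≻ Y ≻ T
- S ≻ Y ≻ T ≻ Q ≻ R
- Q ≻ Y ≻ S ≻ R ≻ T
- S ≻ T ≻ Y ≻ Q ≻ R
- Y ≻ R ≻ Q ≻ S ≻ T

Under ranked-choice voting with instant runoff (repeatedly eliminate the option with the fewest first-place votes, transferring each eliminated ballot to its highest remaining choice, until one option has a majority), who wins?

Round 1: S 3, Q 3, Y 2, R 1, T 0. T has the fewest and is eliminated.
Round 2: S 3, Q 3, Y 2, R 1. R has the fewest and is eliminated.
Round 3: Q 4, S 3, Y 2. Y has the fewest and is eliminated.
Round 4: Q 6, S 3. Q has a majority.

Q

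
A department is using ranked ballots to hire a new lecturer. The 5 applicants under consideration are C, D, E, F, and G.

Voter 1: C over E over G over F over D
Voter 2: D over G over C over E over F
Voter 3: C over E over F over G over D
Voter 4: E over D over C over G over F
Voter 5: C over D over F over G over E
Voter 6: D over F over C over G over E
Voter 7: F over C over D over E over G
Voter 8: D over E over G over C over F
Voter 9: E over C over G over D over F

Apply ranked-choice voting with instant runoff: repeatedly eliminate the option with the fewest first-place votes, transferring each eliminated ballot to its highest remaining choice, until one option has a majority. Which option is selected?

C

Round 1: C 3, D 3, E 2, F 1, G 0. G has the fewest and is eliminated.
Round 2: C 3, D 3, E 2, F 1. F has the fewest and is eliminated.
Round 3: C 4, D 3, E 2. E has the fewest and is eliminated.
Round 4: C 5, D 4. C has a majority.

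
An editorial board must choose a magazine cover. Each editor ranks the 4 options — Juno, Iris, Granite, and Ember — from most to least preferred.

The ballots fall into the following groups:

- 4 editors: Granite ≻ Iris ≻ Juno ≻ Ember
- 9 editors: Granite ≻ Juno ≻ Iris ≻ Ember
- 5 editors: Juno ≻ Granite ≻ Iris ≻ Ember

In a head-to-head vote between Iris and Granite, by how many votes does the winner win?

18

Ballots ranking Iris above Granite: 0.
Ballots ranking Granite above Iris: 4+9+5 = 18.
Granite wins 18–0, a margin of 18.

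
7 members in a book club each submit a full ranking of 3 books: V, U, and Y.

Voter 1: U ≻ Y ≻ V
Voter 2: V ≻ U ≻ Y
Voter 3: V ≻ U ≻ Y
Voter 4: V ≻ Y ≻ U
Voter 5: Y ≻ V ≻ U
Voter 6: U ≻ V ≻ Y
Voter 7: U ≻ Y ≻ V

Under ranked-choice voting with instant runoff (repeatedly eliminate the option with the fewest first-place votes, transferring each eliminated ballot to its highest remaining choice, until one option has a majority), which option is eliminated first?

Y

Round 1: V 3, U 3, Y 1. Y has the fewest and is eliminated.
Round 2: V 4, U 3. V has a majority.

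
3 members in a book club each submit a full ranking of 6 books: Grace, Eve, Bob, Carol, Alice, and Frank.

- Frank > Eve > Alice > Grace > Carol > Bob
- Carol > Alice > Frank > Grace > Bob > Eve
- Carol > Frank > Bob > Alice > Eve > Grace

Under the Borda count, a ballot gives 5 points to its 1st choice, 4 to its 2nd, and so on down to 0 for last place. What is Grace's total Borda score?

Borda scores:
  Grace: 2 + 2 + 0 = 4
  Eve: 4 + 0 + 1 = 5
  Bob: 0 + 1 + 3 = 4
  Carol: 1 + 5 + 5 = 11
  Alice: 3 + 4 + 2 = 9
  Frank: 5 + 3 + 4 = 12

4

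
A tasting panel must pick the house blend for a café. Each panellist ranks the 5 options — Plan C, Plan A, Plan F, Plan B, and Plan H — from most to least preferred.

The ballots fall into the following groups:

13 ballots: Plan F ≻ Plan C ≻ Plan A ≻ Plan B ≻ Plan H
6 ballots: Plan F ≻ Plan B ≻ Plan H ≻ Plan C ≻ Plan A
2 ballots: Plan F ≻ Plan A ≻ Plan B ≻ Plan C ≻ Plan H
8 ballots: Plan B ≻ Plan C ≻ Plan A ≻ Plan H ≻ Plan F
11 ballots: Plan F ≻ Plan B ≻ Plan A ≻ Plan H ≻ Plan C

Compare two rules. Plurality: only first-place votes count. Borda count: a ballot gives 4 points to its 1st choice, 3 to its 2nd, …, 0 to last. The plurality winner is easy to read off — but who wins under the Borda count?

Plurality first-place counts: Plan C 0, Plan A 0, Plan F 32, Plan B 8, Plan H 0 → Plan F.
Borda totals: Plan C 71, Plan A 70, Plan F 128, Plan B 100, Plan H 31 → Plan F.

Plan F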